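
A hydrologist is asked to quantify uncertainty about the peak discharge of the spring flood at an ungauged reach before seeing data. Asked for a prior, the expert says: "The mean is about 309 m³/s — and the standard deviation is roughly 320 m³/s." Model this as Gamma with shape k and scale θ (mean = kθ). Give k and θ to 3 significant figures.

For Gamma(k, scale θ): mean = kθ, variance = kθ², so CV = 1/√k.
CV = SD/mean = 320/309 = 1.036, hence k = 1/CV² = 0.932.
Then θ = mean/k = 309/0.932 = 331.

k ≈ 0.932, θ ≈ 331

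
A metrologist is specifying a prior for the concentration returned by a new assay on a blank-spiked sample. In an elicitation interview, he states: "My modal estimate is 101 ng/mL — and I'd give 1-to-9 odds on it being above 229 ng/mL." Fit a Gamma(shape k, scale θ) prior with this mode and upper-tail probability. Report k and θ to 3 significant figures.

k ≈ 3.87, θ ≈ 35.2

Gamma(k,θ) with k>1 has mode (k−1)θ, so θ = 101/(k−1).
Need P(X < 229) = 0.9 with θ tied to k this way. Start at k = 2, θ = 101: P(X<229) ≈ 0.662.
Too low — raise k to concentrate. Iterating converges to k ≈ 3.87.
Then θ = 101/(3.87−1) ≈ 35.2.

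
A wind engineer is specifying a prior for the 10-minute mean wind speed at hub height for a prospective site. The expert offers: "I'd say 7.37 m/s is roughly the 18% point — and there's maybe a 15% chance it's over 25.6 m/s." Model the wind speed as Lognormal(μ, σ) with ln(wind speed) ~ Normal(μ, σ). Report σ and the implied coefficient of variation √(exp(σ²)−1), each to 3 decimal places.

If T ~ Lognormal(μ,σ) then ln T ~ Normal(μ,σ), so the p-quantile of ln T is μ + z_p·σ.
ln(7.37) = 1.997 and ln(25.6) = 3.243; z_{0.18} = -0.9154, z_{0.85} = 1.036.
σ = (3.243 − 1.997)/(1.036 − (-0.9154)) = 0.638.
μ = 1.997 − (-0.9154)·0.638 = 2.581.
CV = √(exp(σ²)−1) = √(exp(0.4070)−1) = 0.709.

σ ≈ 0.638, CV ≈ 0.709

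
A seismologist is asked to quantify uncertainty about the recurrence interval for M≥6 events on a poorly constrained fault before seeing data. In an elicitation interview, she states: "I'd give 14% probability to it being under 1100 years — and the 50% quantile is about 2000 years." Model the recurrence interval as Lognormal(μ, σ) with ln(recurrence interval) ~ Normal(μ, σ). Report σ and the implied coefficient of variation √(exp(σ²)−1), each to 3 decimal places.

σ ≈ 0.553, CV ≈ 0.599

If T ~ Lognormal(μ,σ) then ln T ~ Normal(μ,σ), so the p-quantile of ln T is μ + z_p·σ.
ln(1100) = 7.003 and ln(2000) = 7.601; z_{0.14} = -1.08, z_{0.5} = 0.
σ = (7.601 − 7.003)/(0 − (-1.08)) = 0.553.
μ = 7.003 − (-1.08)·0.553 = 7.601.
CV = √(exp(σ²)−1) = √(exp(0.3062)−1) = 0.599.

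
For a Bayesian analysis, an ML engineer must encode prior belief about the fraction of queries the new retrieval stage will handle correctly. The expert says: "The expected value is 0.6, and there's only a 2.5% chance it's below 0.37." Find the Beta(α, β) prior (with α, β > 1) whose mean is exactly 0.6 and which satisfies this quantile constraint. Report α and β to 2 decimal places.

With mean 0.6 fixed, write α = 0.6s, β = 0.4s where s = α+β.
Need P(θ < 0.37) = 0.025 under Beta(0.6s, 0.4s). Normal approximation: (q−m)/√(m(1−m)/s) ≈ z_{0.025} = -1.96, so s ≈ 0.6·0.4·(-1.96)²/(0.37−0.6)² = 17.4.
At s = 17.4: P(θ<0.37) ≈ 0.026. Adjusting to match 0.025 gives s ≈ 17.64.
So α = 0.6·17.64 ≈ 10.58, β = 0.4·17.64 ≈ 7.06.

α ≈ 10.58, β ≈ 7.06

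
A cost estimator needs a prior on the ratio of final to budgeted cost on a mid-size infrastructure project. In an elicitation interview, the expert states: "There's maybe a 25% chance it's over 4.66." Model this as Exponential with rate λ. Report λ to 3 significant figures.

P(T > 4.66) = e^(−λ·4.66) = 0.25, so λ = −ln(0.25)/4.66 = 0.297.

λ ≈ 0.297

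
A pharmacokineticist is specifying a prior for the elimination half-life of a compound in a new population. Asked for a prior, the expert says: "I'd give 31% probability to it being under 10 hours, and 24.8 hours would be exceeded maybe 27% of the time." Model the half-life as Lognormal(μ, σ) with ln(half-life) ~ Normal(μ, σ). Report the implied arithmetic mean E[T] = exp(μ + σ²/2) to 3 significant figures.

If T ~ Lognormal(μ,σ) then ln T ~ Normal(μ,σ), so the p-quantile of ln T is μ + z_p·σ.
ln(10) = 2.303 and ln(24.8) = 3.211; z_{0.31} = -0.4959, z_{0.73} = 0.6128.
σ = (3.211 − 2.303)/(0.6128 − (-0.4959)) = 0.819.
μ = 2.303 − (-0.4959)·0.819 = 2.709.
E[T] = exp(μ + σ²/2) = exp(2.709 + 0.3356) = 21 hours.

E[T] ≈ 21 hours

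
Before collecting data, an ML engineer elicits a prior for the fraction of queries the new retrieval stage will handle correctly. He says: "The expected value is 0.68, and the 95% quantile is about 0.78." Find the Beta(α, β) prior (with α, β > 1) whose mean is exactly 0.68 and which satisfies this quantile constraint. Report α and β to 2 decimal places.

With mean 0.68 fixed, write α = 0.68s, β = 0.32s where s = α+β.
Need P(θ < 0.78) = 0.95 under Beta(0.68s, 0.32s). Normal approximation: (q−m)/√(m(1−m)/s) ≈ z_{0.95} = 1.64, so s ≈ 0.68·0.32·(1.64)²/(0.78−0.68)² = 58.9.
At s = 58.9: P(θ<0.78) ≈ 0.958. Adjusting to match 0.95 gives s ≈ 53.57.
So α = 0.68·53.57 ≈ 36.43, β = 0.32·53.57 ≈ 17.14.

α ≈ 36.43, β ≈ 17.14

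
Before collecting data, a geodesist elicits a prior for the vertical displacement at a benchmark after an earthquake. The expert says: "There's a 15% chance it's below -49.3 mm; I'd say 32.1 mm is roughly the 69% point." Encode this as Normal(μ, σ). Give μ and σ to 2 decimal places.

The p-quantile of Normal(μ,σ) is μ + z_p·σ, with z_{0.15} = -1.036 and z_{0.69} = 0.4959.
Eliminate σ: μ = (z₂·x₁ − z₁·x₂)/(z₂ − z₁) = (0.4959·-49.3 − (-1.036)·32.1)/1.532 = 5.76.
Then σ = (x₂ − x₁)/(z₂ − z₁) = (32.1 − -49.3)/1.532 = 53.12.

μ = 5.76, σ = 53.12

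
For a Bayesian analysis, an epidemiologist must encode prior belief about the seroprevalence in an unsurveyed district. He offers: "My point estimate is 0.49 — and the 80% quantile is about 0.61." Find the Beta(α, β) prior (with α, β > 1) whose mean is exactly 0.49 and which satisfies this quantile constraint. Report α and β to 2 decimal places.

With mean 0.49 fixed, write α = 0.49s, β = 0.51s where s = α+β.
Need P(θ < 0.61) = 0.8 under Beta(0.49s, 0.51s). Normal approximation: (q−m)/√(m(1−m)/s) ≈ z_{0.8} = 0.842, so s ≈ 0.49·0.51·(0.842)²/(0.61−0.49)² = 12.3.
At s = 12.3: P(θ<0.61) ≈ 0.799. Adjusting to match 0.8 gives s ≈ 12.39.
So α = 0.49·12.39 ≈ 6.07, β = 0.51·12.39 ≈ 6.32.

α ≈ 6.07, β ≈ 6.32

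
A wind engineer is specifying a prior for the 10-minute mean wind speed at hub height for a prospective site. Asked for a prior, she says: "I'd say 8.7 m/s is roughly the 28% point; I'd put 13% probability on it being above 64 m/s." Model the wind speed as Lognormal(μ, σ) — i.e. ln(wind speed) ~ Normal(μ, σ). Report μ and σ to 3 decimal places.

If T ~ Lognormal(μ,σ) then ln T ~ Normal(μ,σ), so the p-quantile of ln T is μ + z_p·σ.
ln(8.7) = 2.163 and ln(64) = 4.159; z_{0.28} = -0.5828, z_{0.87} = 1.126.
σ = (4.159 − 2.163)/(1.126 − (-0.5828)) = 1.168.
μ = 2.163 − (-0.5828)·1.168 = 2.844.

μ ≈ 2.844, σ ≈ 1.168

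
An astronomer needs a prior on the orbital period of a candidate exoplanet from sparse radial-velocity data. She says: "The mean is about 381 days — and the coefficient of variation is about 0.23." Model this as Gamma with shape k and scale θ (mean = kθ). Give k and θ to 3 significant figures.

k ≈ 18.9, θ ≈ 20.2

For Gamma(k, scale θ): mean = kθ, variance = kθ², so CV = 1/√k.
CV = 0.23, hence k = 1/CV² = 18.9.
Then θ = mean/k = 381/18.9 = 20.2.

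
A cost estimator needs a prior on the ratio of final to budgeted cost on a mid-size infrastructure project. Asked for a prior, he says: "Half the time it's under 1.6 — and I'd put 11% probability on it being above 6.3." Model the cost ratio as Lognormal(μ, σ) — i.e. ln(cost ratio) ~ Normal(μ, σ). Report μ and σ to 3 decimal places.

If T ~ Lognormal(μ,σ) then ln T ~ Normal(μ,σ), so the p-quantile of ln T is μ + z_p·σ.
ln(1.6) = 0.47 and ln(6.3) = 1.841; z_{0.5} = 0, z_{0.89} = 1.227.
σ = (1.841 − 0.47)/(1.227 − (0)) = 1.117.
μ = 0.47 − (0)·1.117 = 0.470.

μ ≈ 0.470, σ ≈ 1.117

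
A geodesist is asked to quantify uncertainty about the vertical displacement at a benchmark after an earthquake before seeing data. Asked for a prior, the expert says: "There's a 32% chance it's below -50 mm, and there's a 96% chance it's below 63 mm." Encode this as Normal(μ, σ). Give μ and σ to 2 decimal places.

μ = -26.18, σ = 50.94

The p-quantile of Normal(μ,σ) is μ + z_p·σ, with z_{0.32} = -0.4677 and z_{0.96} = 1.751.
Eliminate σ: μ = (z₂·x₁ − z₁·x₂)/(z₂ − z₁) = (1.751·-50 − (-0.4677)·63)/2.218 = -26.18.
Then σ = (x₂ − x₁)/(z₂ − z₁) = (63 − -50)/2.218 = 50.94.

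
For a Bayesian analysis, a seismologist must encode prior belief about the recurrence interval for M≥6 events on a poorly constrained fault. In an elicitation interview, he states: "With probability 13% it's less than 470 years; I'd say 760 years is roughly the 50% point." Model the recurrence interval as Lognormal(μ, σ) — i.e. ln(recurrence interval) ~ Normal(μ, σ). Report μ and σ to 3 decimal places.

μ ≈ 6.633, σ ≈ 0.427

If T ~ Lognormal(μ,σ) then ln T ~ Normal(μ,σ), so the p-quantile of ln T is μ + z_p·σ.
ln(470) = 6.153 and ln(760) = 6.633; z_{0.13} = -1.126, z_{0.5} = 0.
σ = (6.633 − 6.153)/(0 − (-1.126)) = 0.427.
μ = 6.153 − (-1.126)·0.427 = 6.633.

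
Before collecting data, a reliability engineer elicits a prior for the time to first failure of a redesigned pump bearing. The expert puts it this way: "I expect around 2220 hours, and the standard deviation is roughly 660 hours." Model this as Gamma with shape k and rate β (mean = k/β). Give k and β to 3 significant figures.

k ≈ 11.3, β ≈ 0.0051

For Gamma(k, rate β): mean = k/β, variance = k/β², so CV = 1/√k.
CV = SD/mean = 660/2220 = 0.2973, hence k = 1/CV² = 11.3.
Then β = k/mean = 11.3/2220 = 0.0051.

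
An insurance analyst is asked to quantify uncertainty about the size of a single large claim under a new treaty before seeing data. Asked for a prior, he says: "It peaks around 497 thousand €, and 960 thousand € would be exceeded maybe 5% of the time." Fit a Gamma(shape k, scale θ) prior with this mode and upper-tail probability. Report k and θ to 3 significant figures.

Gamma(k,θ) with k>1 has mode (k−1)θ, so θ = 497/(k−1).
Need P(X < 960) = 0.95 with θ tied to k this way. Start at k = 2, θ = 497: P(X<960) ≈ 0.575.
Too low — raise k to concentrate. Iterating converges to k ≈ 7.41.
Then θ = 497/(7.41−1) ≈ 77.6.

k ≈ 7.41, θ ≈ 77.6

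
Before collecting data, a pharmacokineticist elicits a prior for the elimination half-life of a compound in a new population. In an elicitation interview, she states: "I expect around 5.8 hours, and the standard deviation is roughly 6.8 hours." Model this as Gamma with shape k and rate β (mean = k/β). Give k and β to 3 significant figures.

k ≈ 0.728, β ≈ 0.125

For Gamma(k, rate β): mean = k/β, variance = k/β², so CV = 1/√k.
CV = SD/mean = 6.8/5.8 = 1.172, hence k = 1/CV² = 0.728.
Then β = k/mean = 0.728/5.8 = 0.125.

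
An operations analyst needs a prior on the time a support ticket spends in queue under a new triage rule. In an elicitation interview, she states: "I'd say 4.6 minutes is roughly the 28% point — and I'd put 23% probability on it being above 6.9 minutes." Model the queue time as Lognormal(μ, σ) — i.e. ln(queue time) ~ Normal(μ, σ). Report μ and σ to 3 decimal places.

If T ~ Lognormal(μ,σ) then ln T ~ Normal(μ,σ), so the p-quantile of ln T is μ + z_p·σ.
ln(4.6) = 1.526 and ln(6.9) = 1.932; z_{0.28} = -0.5828, z_{0.77} = 0.7388.
σ = (1.932 − 1.526)/(0.7388 − (-0.5828)) = 0.307.
μ = 1.526 − (-0.5828)·0.307 = 1.705.

μ ≈ 1.705, σ ≈ 0.307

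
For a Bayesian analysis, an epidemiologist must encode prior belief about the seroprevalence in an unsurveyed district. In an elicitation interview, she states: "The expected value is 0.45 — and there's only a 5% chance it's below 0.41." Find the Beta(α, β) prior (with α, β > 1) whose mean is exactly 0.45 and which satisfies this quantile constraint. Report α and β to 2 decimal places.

α ≈ 186.66, β ≈ 228.14

With mean 0.45 fixed, write α = 0.45s, β = 0.55s where s = α+β.
Need P(θ < 0.41) = 0.05 under Beta(0.45s, 0.55s). Normal approximation: (q−m)/√(m(1−m)/s) ≈ z_{0.05} = -1.64, so s ≈ 0.45·0.55·(-1.64)²/(0.41−0.45)² = 418.5.
At s = 418.5: P(θ<0.41) ≈ 0.049. Adjusting to match 0.05 gives s ≈ 414.79.
So α = 0.45·414.79 ≈ 186.66, β = 0.55·414.79 ≈ 228.14.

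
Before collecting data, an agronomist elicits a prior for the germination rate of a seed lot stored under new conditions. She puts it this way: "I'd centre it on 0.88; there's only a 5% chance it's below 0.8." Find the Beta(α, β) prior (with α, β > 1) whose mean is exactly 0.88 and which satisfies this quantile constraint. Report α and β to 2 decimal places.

With mean 0.88 fixed, write α = 0.88s, β = 0.12s where s = α+β.
Need P(θ < 0.8) = 0.05 under Beta(0.88s, 0.12s). Normal approximation: (q−m)/√(m(1−m)/s) ≈ z_{0.05} = -1.64, so s ≈ 0.88·0.12·(-1.64)²/(0.8−0.88)² = 44.6.
At s = 44.6: P(θ<0.8) ≈ 0.064. Adjusting to match 0.05 gives s ≈ 53.16.
So α = 0.88·53.16 ≈ 46.78, β = 0.12·53.16 ≈ 6.38.

α ≈ 46.78, β ≈ 6.38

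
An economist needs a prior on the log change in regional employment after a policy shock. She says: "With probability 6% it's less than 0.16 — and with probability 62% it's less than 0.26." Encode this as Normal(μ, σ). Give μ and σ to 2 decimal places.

The p-quantile of Normal(μ,σ) is μ + z_p·σ, with z_{0.06} = -1.555 and z_{0.62} = 0.3055.
Eliminate σ: μ = (z₂·x₁ − z₁·x₂)/(z₂ − z₁) = (0.3055·0.16 − (-1.555)·0.26)/1.86 = 0.24.
Then σ = (x₂ − x₁)/(z₂ − z₁) = (0.26 − 0.16)/1.86 = 0.05.

μ = 0.24, σ = 0.05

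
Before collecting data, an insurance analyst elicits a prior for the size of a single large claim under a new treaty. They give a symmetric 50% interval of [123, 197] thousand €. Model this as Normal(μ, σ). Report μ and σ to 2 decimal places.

μ = 160.00, σ = 54.86

A symmetric 50% interval runs μ ± z·σ with z = 0.6745.
Half-width = 37, so σ = 37/0.6745 = 54.86.
μ is the interval midpoint, 160.00.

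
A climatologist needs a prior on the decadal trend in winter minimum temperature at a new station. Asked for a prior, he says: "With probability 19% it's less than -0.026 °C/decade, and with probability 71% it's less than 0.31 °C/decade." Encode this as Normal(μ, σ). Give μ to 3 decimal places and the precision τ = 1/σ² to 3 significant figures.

μ = 0.180, τ = 18.1

For Normal(μ,σ), the p-quantile is μ + z_p·σ. Here z_{0.19} = -0.8779, z_{0.71} = 0.5534.
So -0.026 = μ − 0.8779σ and 0.31 = μ + 0.5534σ.
Subtracting: σ = (0.31 − -0.026)/(0.5534 − (-0.8779)) = 0.235.
Then μ = -0.026 − (-0.8779)·0.235 = 0.180.
Precision τ = 1/σ² = 1/0.2348² = 18.1.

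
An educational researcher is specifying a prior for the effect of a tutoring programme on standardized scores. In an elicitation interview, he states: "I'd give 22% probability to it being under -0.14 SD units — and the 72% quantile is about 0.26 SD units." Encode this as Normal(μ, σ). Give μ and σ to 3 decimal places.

μ = 0.088, σ = 0.295

For Normal(μ,σ), the p-quantile is μ + z_p·σ. Here z_{0.22} = -0.7722, z_{0.72} = 0.5828.
So -0.14 = μ − 0.7722σ and 0.26 = μ + 0.5828σ.
Subtracting: σ = (0.26 − -0.14)/(0.5828 − (-0.7722)) = 0.295.
Then μ = -0.14 − (-0.7722)·0.295 = 0.088.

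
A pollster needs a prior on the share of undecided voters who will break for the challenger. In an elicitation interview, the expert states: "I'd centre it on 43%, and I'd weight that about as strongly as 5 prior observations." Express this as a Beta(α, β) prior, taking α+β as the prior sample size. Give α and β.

α = 2.15, β = 2.85

Under the effective-sample-size interpretation, Beta(α, β) has prior mean α/(α+β) and prior sample size α+β.
So α+β = 5 and α/(α+β) = 0.43, giving α = 0.43·5 = 2.15 and β = 5 − 2.15 = 2.85.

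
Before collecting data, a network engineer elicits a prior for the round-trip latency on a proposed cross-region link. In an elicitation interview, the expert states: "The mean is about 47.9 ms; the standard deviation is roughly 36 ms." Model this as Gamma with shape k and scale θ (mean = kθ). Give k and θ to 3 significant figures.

For Gamma(k, scale θ): mean = kθ, variance = kθ², so CV = 1/√k.
CV = SD/mean = 36/47.9 = 0.7516, hence k = 1/CV² = 1.77.
Then θ = mean/k = 47.9/1.77 = 27.1.

k ≈ 1.77, θ ≈ 27.1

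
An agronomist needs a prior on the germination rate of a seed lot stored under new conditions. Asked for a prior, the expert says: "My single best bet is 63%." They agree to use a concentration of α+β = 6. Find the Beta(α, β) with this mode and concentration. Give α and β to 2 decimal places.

α = 3.52, β = 2.48

For α,β > 1 the Beta mode is (α−1)/(α+β−2). With α+β = 6, the mode is (α−1)/4.
Set (α−1)/4 = 0.63 → α = 1 + 0.63·4 = 3.52.
β = 6 − α = 2.48.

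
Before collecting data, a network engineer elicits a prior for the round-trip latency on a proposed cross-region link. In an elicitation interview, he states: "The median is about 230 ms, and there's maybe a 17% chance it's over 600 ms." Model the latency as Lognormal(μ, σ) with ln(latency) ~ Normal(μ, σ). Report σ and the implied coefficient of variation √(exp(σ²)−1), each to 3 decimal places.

σ ≈ 1.005, CV ≈ 1.321

If T ~ Lognormal(μ,σ) then ln T ~ Normal(μ,σ), so the p-quantile of ln T is μ + z_p·σ.
ln(230) = 5.438 and ln(600) = 6.397; z_{0.5} = 0, z_{0.83} = 0.9542.
σ = (6.397 − 5.438)/(0.9542 − (0)) = 1.005.
μ = 5.438 − (0)·1.005 = 5.438.
CV = √(exp(σ²)−1) = √(exp(1.0098)−1) = 1.321.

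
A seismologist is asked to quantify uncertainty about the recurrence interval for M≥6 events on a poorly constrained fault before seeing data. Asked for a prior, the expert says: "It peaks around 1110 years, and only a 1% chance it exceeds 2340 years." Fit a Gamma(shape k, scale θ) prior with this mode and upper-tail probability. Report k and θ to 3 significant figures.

k ≈ 9.74, θ ≈ 127

Gamma(k,θ) with k>1 has mode (k−1)θ, so θ = 1110/(k−1).
Need P(X < 2340) = 0.99 with θ tied to k this way. Start at k = 2, θ = 1110: P(X<2340) ≈ 0.622.
Too low — raise k to concentrate. Iterating converges to k ≈ 9.74.
Then θ = 1110/(9.74−1) ≈ 127.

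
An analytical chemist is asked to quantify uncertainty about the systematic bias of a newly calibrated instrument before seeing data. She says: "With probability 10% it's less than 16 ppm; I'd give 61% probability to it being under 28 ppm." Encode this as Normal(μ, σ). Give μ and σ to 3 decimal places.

The p-quantile of Normal(μ,σ) is μ + z_p·σ, with z_{0.1} = -1.282 and z_{0.61} = 0.2793.
Eliminate σ: μ = (z₂·x₁ − z₁·x₂)/(z₂ − z₁) = (0.2793·16 − (-1.282)·28)/1.561 = 25.853.
Then σ = (x₂ − x₁)/(z₂ − z₁) = (28 − 16)/1.561 = 7.688.

μ = 25.853, σ = 7.688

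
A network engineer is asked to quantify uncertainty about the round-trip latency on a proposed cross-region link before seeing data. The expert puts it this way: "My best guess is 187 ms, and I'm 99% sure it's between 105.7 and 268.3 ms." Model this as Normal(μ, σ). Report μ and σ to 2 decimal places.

A symmetric 99% interval runs μ ± z·σ with z = 2.576.
Half-width = 81.3, so σ = 81.3/2.576 = 31.56.
μ is the stated best guess, 187.00.

μ = 187.00, σ = 31.56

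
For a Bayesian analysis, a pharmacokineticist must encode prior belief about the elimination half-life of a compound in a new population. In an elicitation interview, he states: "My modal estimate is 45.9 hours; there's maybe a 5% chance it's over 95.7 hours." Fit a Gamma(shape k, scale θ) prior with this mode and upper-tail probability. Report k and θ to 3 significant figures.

Gamma(k,θ) with k>1 has mode (k−1)θ, so θ = 45.9/(k−1).
Need P(X < 95.7) = 0.95 with θ tied to k this way. Start at k = 2, θ = 45.9: P(X<95.7) ≈ 0.617.
Too low — raise k to concentrate. Iterating converges to k ≈ 6.12.
Then θ = 45.9/(6.12−1) ≈ 8.97.

k ≈ 6.12, θ ≈ 8.97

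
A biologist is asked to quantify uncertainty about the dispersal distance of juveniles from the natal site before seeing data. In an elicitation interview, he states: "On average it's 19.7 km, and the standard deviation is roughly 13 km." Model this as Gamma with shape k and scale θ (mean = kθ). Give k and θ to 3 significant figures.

k ≈ 2.3, θ ≈ 8.58

For Gamma(k, scale θ): mean = kθ, variance = kθ², so CV = 1/√k.
CV = SD/mean = 13/19.7 = 0.6599, hence k = 1/CV² = 2.3.
Then θ = mean/k = 19.7/2.3 = 8.58.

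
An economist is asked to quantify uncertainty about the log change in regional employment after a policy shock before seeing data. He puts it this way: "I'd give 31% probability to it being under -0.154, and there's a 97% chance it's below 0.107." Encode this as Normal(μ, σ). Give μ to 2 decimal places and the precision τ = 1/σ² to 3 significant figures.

For Normal(μ,σ), the p-quantile is μ + z_p·σ. Here z_{0.31} = -0.4959, z_{0.97} = 1.881.
So -0.154 = μ − 0.4959σ and 0.107 = μ + 1.881σ.
Subtracting: σ = (0.107 − -0.154)/(1.881 − (-0.4959)) = 0.11.
Then μ = -0.154 − (-0.4959)·0.11 = -0.10.
Precision τ = 1/σ² = 1/0.1098² = 82.9.

μ = -0.10, τ = 82.9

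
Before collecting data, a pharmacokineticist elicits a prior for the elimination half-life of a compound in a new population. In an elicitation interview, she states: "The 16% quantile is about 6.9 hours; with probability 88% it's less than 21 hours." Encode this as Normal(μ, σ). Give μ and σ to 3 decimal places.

The p-quantile of Normal(μ,σ) is μ + z_p·σ, with z_{0.16} = -0.9945 and z_{0.88} = 1.175.
Eliminate σ: μ = (z₂·x₁ − z₁·x₂)/(z₂ − z₁) = (1.175·6.9 − (-0.9945)·21)/2.169 = 13.363.
Then σ = (x₂ − x₁)/(z₂ − z₁) = (21 − 6.9)/2.169 = 6.499.

μ = 13.363, σ = 6.499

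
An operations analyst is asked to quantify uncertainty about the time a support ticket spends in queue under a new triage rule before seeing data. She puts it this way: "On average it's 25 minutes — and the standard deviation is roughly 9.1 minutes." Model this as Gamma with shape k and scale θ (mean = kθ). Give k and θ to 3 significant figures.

k ≈ 7.55, θ ≈ 3.31

For Gamma(k, scale θ): mean = kθ, variance = kθ², so CV = 1/√k.
CV = SD/mean = 9.1/25 = 0.364, hence k = 1/CV² = 7.55.
Then θ = mean/k = 25/7.55 = 3.31.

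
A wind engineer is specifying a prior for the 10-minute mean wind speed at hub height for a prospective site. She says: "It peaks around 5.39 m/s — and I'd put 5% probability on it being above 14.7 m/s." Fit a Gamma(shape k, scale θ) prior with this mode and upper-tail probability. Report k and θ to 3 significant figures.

Gamma(k,θ) with k>1 has mode (k−1)θ, so θ = 5.39/(k−1).
Need P(X < 14.7) = 0.95 with θ tied to k this way. Start at k = 2, θ = 5.39: P(X<14.7) ≈ 0.756.
Too low — raise k to concentrate. Iterating converges to k ≈ 3.67.
Then θ = 5.39/(3.67−1) ≈ 2.02.

k ≈ 3.67, θ ≈ 2.02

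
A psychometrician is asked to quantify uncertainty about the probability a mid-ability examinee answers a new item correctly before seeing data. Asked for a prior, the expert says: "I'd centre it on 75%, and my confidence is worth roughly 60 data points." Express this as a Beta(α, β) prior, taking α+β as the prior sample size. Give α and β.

α = 45, β = 15

Under the effective-sample-size interpretation, Beta(α, β) has prior mean α/(α+β) and prior sample size α+β.
So α+β = 60 and α/(α+β) = 0.75, giving α = 0.75·60 = 45 and β = 60 − 45 = 15.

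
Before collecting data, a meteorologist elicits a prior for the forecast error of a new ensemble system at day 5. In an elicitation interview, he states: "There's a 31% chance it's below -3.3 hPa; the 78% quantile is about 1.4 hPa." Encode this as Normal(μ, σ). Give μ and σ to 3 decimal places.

μ = -1.462, σ = 3.706

For Normal(μ,σ), the p-quantile is μ + z_p·σ. Here z_{0.31} = -0.4959, z_{0.78} = 0.7722.
So -3.3 = μ − 0.4959σ and 1.4 = μ + 0.7722σ.
Subtracting: σ = (1.4 − -3.3)/(0.7722 − (-0.4959)) = 3.706.
Then μ = -3.3 − (-0.4959)·3.706 = -1.462.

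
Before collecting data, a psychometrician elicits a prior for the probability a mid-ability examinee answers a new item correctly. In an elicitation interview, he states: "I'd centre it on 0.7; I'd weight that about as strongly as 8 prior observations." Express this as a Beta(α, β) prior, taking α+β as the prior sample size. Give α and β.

α = 5.6, β = 2.4

Under the effective-sample-size interpretation, Beta(α, β) has prior mean α/(α+β) and prior sample size α+β.
So α+β = 8 and α/(α+β) = 0.7, giving α = 0.7·8 = 5.6 and β = 8 − 5.6 = 2.4.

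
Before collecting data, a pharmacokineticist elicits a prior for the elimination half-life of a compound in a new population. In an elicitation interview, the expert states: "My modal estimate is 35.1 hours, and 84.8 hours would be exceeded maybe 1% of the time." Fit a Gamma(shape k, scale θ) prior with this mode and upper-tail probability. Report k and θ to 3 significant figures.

Gamma(k,θ) with k>1 has mode (k−1)θ, so θ = 35.1/(k−1).
Need P(X < 84.8) = 0.99 with θ tied to k this way. Start at k = 2, θ = 35.1: P(X<84.8) ≈ 0.695.
Too low — raise k to concentrate. Iterating converges to k ≈ 7.08.
Then θ = 35.1/(7.08−1) ≈ 5.78.

k ≈ 7.08, θ ≈ 5.78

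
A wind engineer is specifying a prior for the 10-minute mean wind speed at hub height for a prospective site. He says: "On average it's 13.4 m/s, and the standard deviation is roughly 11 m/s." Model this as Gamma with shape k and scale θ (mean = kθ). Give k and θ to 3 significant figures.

k ≈ 1.48, θ ≈ 9.03

For Gamma(k, scale θ): mean = kθ, variance = kθ², so CV = 1/√k.
CV = SD/mean = 11/13.4 = 0.8209, hence k = 1/CV² = 1.48.
Then θ = mean/k = 13.4/1.48 = 9.03.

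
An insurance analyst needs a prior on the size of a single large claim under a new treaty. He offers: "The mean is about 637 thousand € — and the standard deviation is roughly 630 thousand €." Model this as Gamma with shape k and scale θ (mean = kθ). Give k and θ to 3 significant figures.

For Gamma(k, scale θ): mean = kθ, variance = kθ², so CV = 1/√k.
CV = SD/mean = 630/637 = 0.989, hence k = 1/CV² = 1.02.
Then θ = mean/k = 637/1.02 = 623.

k ≈ 1.02, θ ≈ 623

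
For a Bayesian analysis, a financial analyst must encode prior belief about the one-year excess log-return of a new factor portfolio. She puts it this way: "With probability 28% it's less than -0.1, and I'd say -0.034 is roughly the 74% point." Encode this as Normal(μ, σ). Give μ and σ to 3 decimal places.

For Normal(μ,σ), the p-quantile is μ + z_p·σ. Here z_{0.28} = -0.5828, z_{0.74} = 0.6433.
So -0.1 = μ − 0.5828σ and -0.034 = μ + 0.6433σ.
Subtracting: σ = (-0.034 − -0.1)/(0.6433 − (-0.5828)) = 0.054.
Then μ = -0.1 − (-0.5828)·0.054 = -0.069.

μ = -0.069, σ = 0.054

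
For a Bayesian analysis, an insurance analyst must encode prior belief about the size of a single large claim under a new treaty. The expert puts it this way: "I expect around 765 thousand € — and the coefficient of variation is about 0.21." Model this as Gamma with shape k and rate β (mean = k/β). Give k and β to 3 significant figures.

k ≈ 22.7, β ≈ 0.0296

For Gamma(k, rate β): mean = k/β, variance = k/β², so CV = 1/√k.
CV = 0.21, hence k = 1/CV² = 22.7.
Then β = k/mean = 22.7/765 = 0.0296.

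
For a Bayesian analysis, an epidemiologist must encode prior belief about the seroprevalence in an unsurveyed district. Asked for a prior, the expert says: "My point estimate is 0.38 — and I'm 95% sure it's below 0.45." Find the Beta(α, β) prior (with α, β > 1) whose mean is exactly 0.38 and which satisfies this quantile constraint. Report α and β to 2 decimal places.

With mean 0.38 fixed, write α = 0.38s, β = 0.62s where s = α+β.
Need P(θ < 0.45) = 0.95 under Beta(0.38s, 0.62s). Normal approximation: (q−m)/√(m(1−m)/s) ≈ z_{0.95} = 1.64, so s ≈ 0.38·0.62·(1.64)²/(0.45−0.38)² = 130.1.
At s = 130.1: P(θ<0.45) ≈ 0.948. Adjusting to match 0.95 gives s ≈ 133.08.
So α = 0.38·133.08 ≈ 50.57, β = 0.62·133.08 ≈ 82.51.

α ≈ 50.57, β ≈ 82.51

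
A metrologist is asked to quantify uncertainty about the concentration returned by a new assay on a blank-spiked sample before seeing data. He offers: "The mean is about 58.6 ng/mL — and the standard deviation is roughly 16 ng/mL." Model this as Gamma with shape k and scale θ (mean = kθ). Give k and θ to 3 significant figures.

For Gamma(k, scale θ): mean = kθ, variance = kθ², so CV = 1/√k.
CV = SD/mean = 16/58.6 = 0.273, hence k = 1/CV² = 13.4.
Then θ = mean/k = 58.6/13.4 = 4.37.

k ≈ 13.4, θ ≈ 4.37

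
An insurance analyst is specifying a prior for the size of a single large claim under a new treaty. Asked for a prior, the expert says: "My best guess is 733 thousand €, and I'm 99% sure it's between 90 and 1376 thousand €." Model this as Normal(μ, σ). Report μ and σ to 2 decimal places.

μ = 733.00, σ = 249.63

A symmetric 99% interval runs μ ± z·σ with z = 2.576.
Half-width = 643, so σ = 643/2.576 = 249.63.
μ is the stated best guess, 733.00.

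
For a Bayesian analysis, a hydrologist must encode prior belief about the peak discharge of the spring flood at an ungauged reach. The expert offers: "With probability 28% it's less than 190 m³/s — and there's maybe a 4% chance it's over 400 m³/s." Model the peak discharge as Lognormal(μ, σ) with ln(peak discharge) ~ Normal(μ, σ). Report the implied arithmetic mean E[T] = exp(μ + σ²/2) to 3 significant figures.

E[T] ≈ 241 m³/s

If T ~ Lognormal(μ,σ) then ln T ~ Normal(μ,σ), so the p-quantile of ln T is μ + z_p·σ.
ln(190) = 5.247 and ln(400) = 5.991; z_{0.28} = -0.5828, z_{0.96} = 1.751.
σ = (5.991 − 5.247)/(1.751 − (-0.5828)) = 0.319.
μ = 5.247 − (-0.5828)·0.319 = 5.433.
E[T] = exp(μ + σ²/2) = exp(5.433 + 0.0509) = 241 m³/s.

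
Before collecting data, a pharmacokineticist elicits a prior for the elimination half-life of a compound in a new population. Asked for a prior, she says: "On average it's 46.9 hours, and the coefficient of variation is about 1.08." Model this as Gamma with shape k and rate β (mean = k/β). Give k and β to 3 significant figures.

For Gamma(k, rate β): mean = k/β, variance = k/β², so CV = 1/√k.
CV = 1.08, hence k = 1/CV² = 0.857.
Then β = k/mean = 0.857/46.9 = 0.0183.

k ≈ 0.857, β ≈ 0.0183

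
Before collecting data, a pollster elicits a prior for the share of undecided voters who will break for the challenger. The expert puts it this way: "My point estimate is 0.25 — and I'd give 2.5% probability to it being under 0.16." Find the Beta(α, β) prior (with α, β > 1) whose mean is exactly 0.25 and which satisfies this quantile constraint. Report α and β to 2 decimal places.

With mean 0.25 fixed, write α = 0.25s, β = 0.75s where s = α+β.
Need P(θ < 0.16) = 0.025 under Beta(0.25s, 0.75s). Normal approximation: (q−m)/√(m(1−m)/s) ≈ z_{0.025} = -1.96, so s ≈ 0.25·0.75·(-1.96)²/(0.16−0.25)² = 88.9.
At s = 88.9: P(θ<0.16) ≈ 0.017. Adjusting to match 0.025 gives s ≈ 76.13.
So α = 0.25·76.13 ≈ 19.03, β = 0.75·76.13 ≈ 57.10.

α ≈ 19.03, β ≈ 57.10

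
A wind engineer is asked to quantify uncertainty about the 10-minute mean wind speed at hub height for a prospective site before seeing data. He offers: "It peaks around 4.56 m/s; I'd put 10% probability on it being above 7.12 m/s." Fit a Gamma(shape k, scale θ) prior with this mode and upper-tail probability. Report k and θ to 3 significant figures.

k ≈ 10.4, θ ≈ 0.484

Gamma(k,θ) with k>1 has mode (k−1)θ, so θ = 4.56/(k−1).
Need P(X < 7.12) = 0.9 with θ tied to k this way. Start at k = 2, θ = 4.56: P(X<7.12) ≈ 0.463.
Too low — raise k to concentrate. Iterating converges to k ≈ 10.4.
Then θ = 4.56/(10.4−1) ≈ 0.484.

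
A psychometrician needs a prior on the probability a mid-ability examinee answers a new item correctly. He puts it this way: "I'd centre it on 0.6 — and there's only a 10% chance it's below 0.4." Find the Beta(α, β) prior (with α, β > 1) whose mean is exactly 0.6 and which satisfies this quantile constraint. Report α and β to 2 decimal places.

With mean 0.6 fixed, write α = 0.6s, β = 0.4s where s = α+β.
Need P(θ < 0.4) = 0.1 under Beta(0.6s, 0.4s). Normal approximation: (q−m)/√(m(1−m)/s) ≈ z_{0.1} = -1.28, so s ≈ 0.6·0.4·(-1.28)²/(0.4−0.6)² = 9.9.
At s = 9.9: P(θ<0.4) ≈ 0.101. Adjusting to match 0.1 gives s ≈ 9.94.
So α = 0.6·9.94 ≈ 5.96, β = 0.4·9.94 ≈ 3.98.

α ≈ 5.96, β ≈ 3.98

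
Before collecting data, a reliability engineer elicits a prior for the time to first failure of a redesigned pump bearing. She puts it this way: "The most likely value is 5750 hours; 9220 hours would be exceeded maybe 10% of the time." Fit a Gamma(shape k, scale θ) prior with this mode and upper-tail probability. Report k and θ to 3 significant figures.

Gamma(k,θ) with k>1 has mode (k−1)θ, so θ = 5750/(k−1).
Need P(X < 9220) = 0.9 with θ tied to k this way. Start at k = 2, θ = 5750: P(X<9220) ≈ 0.476.
Too low — raise k to concentrate. Iterating converges to k ≈ 9.43.
Then θ = 5750/(9.43−1) ≈ 682.

k ≈ 9.43, θ ≈ 682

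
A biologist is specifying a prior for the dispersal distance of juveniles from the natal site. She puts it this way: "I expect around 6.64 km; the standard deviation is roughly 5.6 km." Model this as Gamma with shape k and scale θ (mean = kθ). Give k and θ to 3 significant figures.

For Gamma(k, scale θ): mean = kθ, variance = kθ², so CV = 1/√k.
CV = SD/mean = 5.6/6.64 = 0.8434, hence k = 1/CV² = 1.41.
Then θ = mean/k = 6.64/1.41 = 4.72.

k ≈ 1.41, θ ≈ 4.72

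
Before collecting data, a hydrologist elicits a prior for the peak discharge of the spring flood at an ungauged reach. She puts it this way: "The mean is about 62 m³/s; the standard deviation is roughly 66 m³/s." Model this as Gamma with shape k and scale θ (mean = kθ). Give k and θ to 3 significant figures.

k ≈ 0.882, θ ≈ 70.3

For Gamma(k, scale θ): mean = kθ, variance = kθ², so CV = 1/√k.
CV = SD/mean = 66/62 = 1.065, hence k = 1/CV² = 0.882.
Then θ = mean/k = 62/0.882 = 70.3.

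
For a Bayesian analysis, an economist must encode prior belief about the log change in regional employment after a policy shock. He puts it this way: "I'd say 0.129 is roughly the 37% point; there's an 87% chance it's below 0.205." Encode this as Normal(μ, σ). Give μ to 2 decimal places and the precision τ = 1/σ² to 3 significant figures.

For Normal(μ,σ), the p-quantile is μ + z_p·σ. Here z_{0.37} = -0.3319, z_{0.87} = 1.126.
So 0.129 = μ − 0.3319σ and 0.205 = μ + 1.126σ.
Subtracting: σ = (0.205 − 0.129)/(1.126 − (-0.3319)) = 0.05.
Then μ = 0.129 − (-0.3319)·0.05 = 0.15.
Precision τ = 1/σ² = 1/0.05212² = 368.

μ = 0.15, τ = 368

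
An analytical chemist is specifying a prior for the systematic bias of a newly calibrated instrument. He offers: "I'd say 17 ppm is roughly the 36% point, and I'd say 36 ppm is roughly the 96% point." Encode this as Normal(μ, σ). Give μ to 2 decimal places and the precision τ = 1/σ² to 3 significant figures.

μ = 20.23, τ = 0.0123

For Normal(μ,σ), the p-quantile is μ + z_p·σ. Here z_{0.36} = -0.3585, z_{0.96} = 1.751.
So 17 = μ − 0.3585σ and 36 = μ + 1.751σ.
Subtracting: σ = (36 − 17)/(1.751 − (-0.3585)) = 9.01.
Then μ = 17 − (-0.3585)·9.01 = 20.23.
Precision τ = 1/σ² = 1/9.008² = 0.0123.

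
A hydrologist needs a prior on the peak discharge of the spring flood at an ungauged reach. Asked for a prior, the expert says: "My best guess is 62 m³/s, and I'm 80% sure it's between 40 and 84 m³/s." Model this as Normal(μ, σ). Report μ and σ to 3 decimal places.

μ = 62.000, σ = 17.167

A symmetric 80% interval runs μ ± z·σ with z = 1.282.
Half-width = 22, so σ = 22/1.282 = 17.167.
μ is the stated best guess, 62.000.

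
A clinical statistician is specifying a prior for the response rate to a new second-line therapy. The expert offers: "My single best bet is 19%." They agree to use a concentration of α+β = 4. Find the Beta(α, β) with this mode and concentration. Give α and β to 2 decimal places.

α = 1.38, β = 2.62

For α,β > 1 the Beta mode is (α−1)/(α+β−2). With α+β = 4, the mode is (α−1)/2.
Set (α−1)/2 = 0.19 → α = 1 + 0.19·2 = 1.38.
β = 4 − α = 2.62.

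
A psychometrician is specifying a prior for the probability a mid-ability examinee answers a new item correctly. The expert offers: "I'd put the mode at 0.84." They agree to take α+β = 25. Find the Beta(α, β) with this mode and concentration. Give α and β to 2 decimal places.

For α,β > 1 the Beta mode is (α−1)/(α+β−2). With α+β = 25, the mode is (α−1)/23.
Set (α−1)/23 = 0.84 → α = 1 + 0.84·23 = 20.32.
β = 25 − α = 4.68.

α = 20.32, β = 4.68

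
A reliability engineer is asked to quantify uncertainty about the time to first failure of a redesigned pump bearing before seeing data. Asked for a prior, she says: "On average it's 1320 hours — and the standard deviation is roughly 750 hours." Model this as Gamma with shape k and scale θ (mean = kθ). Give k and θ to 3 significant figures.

k ≈ 3.1, θ ≈ 426

For Gamma(k, scale θ): mean = kθ, variance = kθ², so CV = 1/√k.
CV = SD/mean = 750/1320 = 0.5682, hence k = 1/CV² = 3.1.
Then θ = mean/k = 1320/3.1 = 426.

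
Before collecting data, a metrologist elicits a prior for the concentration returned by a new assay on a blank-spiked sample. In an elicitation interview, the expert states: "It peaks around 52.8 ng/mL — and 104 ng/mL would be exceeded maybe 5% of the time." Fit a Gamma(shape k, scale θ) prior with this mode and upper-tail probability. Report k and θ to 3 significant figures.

k ≈ 7.04, θ ≈ 8.75

Gamma(k,θ) with k>1 has mode (k−1)θ, so θ = 52.8/(k−1).
Need P(X < 104) = 0.95 with θ tied to k this way. Start at k = 2, θ = 52.8: P(X<104) ≈ 0.586.
Too low — raise k to concentrate. Iterating converges to k ≈ 7.04.
Then θ = 52.8/(7.04−1) ≈ 8.75.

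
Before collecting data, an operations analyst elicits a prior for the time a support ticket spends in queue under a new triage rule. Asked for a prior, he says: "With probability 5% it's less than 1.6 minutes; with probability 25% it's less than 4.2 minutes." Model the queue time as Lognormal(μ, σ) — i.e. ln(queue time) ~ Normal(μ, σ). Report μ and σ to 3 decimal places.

If T ~ Lognormal(μ,σ) then ln T ~ Normal(μ,σ), so the p-quantile of ln T is μ + z_p·σ.
ln(1.6) = 0.47 and ln(4.2) = 1.435; z_{0.05} = -1.645, z_{0.25} = -0.6745.
σ = (1.435 − 0.47)/(-0.6745 − (-1.645)) = 0.995.
μ = 0.47 − (-1.645)·0.995 = 2.106.

μ ≈ 2.106, σ ≈ 0.995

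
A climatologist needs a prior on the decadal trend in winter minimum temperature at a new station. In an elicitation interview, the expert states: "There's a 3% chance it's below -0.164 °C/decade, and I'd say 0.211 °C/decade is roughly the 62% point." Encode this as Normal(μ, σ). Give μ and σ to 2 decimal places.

For Normal(μ,σ), the p-quantile is μ + z_p·σ. Here z_{0.03} = -1.881, z_{0.62} = 0.3055.
So -0.164 = μ − 1.881σ and 0.211 = μ + 0.3055σ.
Subtracting: σ = (0.211 − -0.164)/(0.3055 − (-1.881)) = 0.17.
Then μ = -0.164 − (-1.881)·0.17 = 0.16.

μ = 0.16, σ = 0.17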